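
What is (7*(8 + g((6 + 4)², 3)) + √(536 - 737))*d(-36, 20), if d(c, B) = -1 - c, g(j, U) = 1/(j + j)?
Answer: 78449/40 + 35*I*√201 ≈ 1961.2 + 496.21*I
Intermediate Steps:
g(j, U) = 1/(2*j)
(7*(8 + g((6 + 4)², 3)) + √(536 - 737))*d(-36, 20) = (7*(8 + 1/(2*((6 + 4)²))) + √(536 - 737))*(-1 - 1*(-36)) = (7*(8 + 1/(2*(10²))) + √(-201))*(-1 + 36) = (7*(8 + (½)/100) + I*√201)*35 = (7*(8 + (½)*(1/100)) + I*√201)*35 = (7*(8 + 1/200) + I*√201)*35 = (7*(1601/200) + I*√201)*35 = (11207/200 + I*√201)*35 = 78449/40 + 35*I*√201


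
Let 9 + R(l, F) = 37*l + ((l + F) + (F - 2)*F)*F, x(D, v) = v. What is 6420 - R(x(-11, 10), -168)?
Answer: 4777595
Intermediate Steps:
R(l, F) = -9 + 37*l + F*(F + l + F*(-2 + F)) (R(l, F) = -9 + (37*l + ((l + F) + (F - 2)*F)*F) = -9 + (37*l + ((F + l) + (-2 + F)*F)*F) = -9 + (37*l + ((F + l) + F*(-2 + F))*F) = -9 + (37*l + (F + l + F*(-2 + F))*F) = -9 + (37*l + F*(F + l + F*(-2 + F))) = -9 + 37*l + F*(F + l + F*(-2 + F)))
6420 - R(x(-11, 10), -168) = 6420 - (-9 + (-168)**3 - 1*(-168)**2 + 37*10 - 168*10) = 6420 - (-9 - 4741632 - 1*28224 + 370 - 1680) = 6420 - (-9 - 4741632 - 28224 + 370 - 1680) = 6420 - 1*(-4771175) = 6420 + 4771175 = 4777595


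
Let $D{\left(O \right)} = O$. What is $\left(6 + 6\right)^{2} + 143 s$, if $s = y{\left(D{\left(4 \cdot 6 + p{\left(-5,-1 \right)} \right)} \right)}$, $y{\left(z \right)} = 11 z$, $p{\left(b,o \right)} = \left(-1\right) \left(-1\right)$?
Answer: $39469$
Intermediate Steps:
$p{\left(b,o \right)} = 1$
$s = 275$ ($s = 11 \left(4 \cdot 6 + 1\right) = 11 \left(24 + 1\right) = 11 \cdot 25 = 275$)
$\left(6 + 6\right)^{2} + 143 s = \left(6 + 6\right)^{2} + 143 \cdot 275 = 12^{2} + 39325 = 144 + 39325 = 39469$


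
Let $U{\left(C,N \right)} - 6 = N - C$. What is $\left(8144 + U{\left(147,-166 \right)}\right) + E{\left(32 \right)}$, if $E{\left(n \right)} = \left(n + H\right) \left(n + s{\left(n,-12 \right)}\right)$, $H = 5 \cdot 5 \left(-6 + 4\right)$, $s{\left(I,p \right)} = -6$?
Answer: $7369$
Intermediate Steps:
$U{\left(C,N \right)} = 6 + N - C$ ($U{\left(C,N \right)} = 6 - \left(C - N\right) = 6 + N - C$)
$H = -50$ ($H = 25 \left(-2\right) = -50$)
$E{\left(n \right)} = \left(-50 + n\right) \left(-6 + n\right)$ ($E{\left(n \right)} = \left(n - 50\right) \left(n - 6\right) = \left(-50 + n\right) \left(-6 + n\right)$)
$\left(8144 + U{\left(147,-166 \right)}\right) + E{\left(32 \right)} = \left(8144 - 307\right) + \left(300 + 32^{2} - 1792\right) = \left(8144 - 307\right) + \left(300 + 1024 - 1792\right) = \left(8144 - 307\right) - 468 = 7837 - 468 = 7369$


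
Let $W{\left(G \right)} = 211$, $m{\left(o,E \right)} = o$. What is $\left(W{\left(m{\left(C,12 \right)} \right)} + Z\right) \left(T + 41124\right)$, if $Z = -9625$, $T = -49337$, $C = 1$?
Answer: $77317182$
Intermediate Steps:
$\left(W{\left(m{\left(C,12 \right)} \right)} + Z\right) \left(T + 41124\right) = \left(211 - 9625\right) \left(-49337 + 41124\right) = \left(-9414\right) \left(-8213\right) = 77317182$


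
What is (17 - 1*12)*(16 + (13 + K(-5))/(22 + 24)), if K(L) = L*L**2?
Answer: 1560/23 ≈ 67.826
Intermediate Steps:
K(L) = L**3
(17 - 1*12)*(16 + (13 + K(-5))/(22 + 24)) = (17 - 1*12)*(16 + (13 + (-5)**3)/(22 + 24)) = (17 - 12)*(16 + (13 - 125)/46) = 5*(16 - 112*1/46) = 5*(16 - 56/23) = 5*(312/23) = 1560/23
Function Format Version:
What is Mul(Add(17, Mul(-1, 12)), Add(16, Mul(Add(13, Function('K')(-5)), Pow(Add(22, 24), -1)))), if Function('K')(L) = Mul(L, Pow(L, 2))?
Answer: Rational(1560, 23) ≈ 67.826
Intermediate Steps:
Function('K')(L) = Pow(L, 3)
Mul(Add(17, Mul(-1, 12)), Add(16, Mul(Add(13, Function('K')(-5)), Pow(Add(22, 24), -1)))) = Mul(Add(17, Mul(-1, 12)), Add(16, Mul(Add(13, Pow(-5, 3)), Pow(Add(22, 24), -1)))) = Mul(Add(17, -12), Add(16, Mul(Add(13, -125), Pow(46, -1)))) = Mul(5, Add(16, Mul(-112, Rational(1, 46)))) = Mul(5, Add(16, Rational(-56, 23))) = Mul(5, Rational(312, 23)) = Rational(1560, 23)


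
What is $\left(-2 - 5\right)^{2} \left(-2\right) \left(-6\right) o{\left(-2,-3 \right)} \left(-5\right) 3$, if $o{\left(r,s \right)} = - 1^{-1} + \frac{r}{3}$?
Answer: $14700$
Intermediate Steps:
$o{\left(r,s \right)} = -1 + \frac{r}{3}$ ($o{\left(r,s \right)} = \left(-1\right) 1 + r \frac{1}{3} = -1 + \frac{r}{3}$)
$\left(-2 - 5\right)^{2} \left(-2\right) \left(-6\right) o{\left(-2,-3 \right)} \left(-5\right) 3 = \left(-2 - 5\right)^{2} \left(-2\right) \left(-6\right) \left(-1 + \frac{1}{3} \left(-2\right)\right) \left(-5\right) 3 = \left(-7\right)^{2} \left(-2\right) \left(-6\right) \left(-1 - \frac{2}{3}\right) \left(-5\right) 3 = 49 \left(-2\right) \left(-6\right) \left(- \frac{5}{3}\right) \left(-5\right) 3 = \left(-98\right) \left(-6\right) \frac{25}{3} \cdot 3 = 588 \cdot 25 = 14700$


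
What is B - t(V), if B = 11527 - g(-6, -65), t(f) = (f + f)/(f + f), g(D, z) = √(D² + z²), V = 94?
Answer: 11526 - √4261 ≈ 11461.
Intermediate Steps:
t(f) = 1 (t(f) = (2*f)/((2*f)) = (2*f)*(1/(2*f)) = 1)
B = 11527 - √4261 (B = 11527 - √((-6)² + (-65)²) = 11527 - √(36 + 4225) = 11527 - √4261 ≈ 11462.)
B - t(V) = (11527 - √4261) - 1*1 = (11527 - √4261) - 1 = 11526 - √4261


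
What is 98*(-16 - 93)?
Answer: -10682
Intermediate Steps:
98*(-16 - 93) = 98*(-109) = -10682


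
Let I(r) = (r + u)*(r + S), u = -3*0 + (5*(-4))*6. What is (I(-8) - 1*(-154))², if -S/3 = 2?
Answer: 3786916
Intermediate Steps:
S = -6 (S = -3*2 = -6)
u = -120 (u = 0 - 20*6 = 0 - 120 = -120)
I(r) = (-120 + r)*(-6 + r) (I(r) = (r - 120)*(r - 6) = (-120 + r)*(-6 + r))
(I(-8) - 1*(-154))² = ((720 + (-8)² - 126*(-8)) - 1*(-154))² = ((720 + 64 + 1008) + 154)² = (1792 + 154)² = 1946² = 3786916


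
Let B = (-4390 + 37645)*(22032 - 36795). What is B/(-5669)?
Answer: 490943565/5669 ≈ 86602.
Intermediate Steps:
B = -490943565 (B = 33255*(-14763) = -490943565)
B/(-5669) = -490943565/(-5669) = -490943565*(-1/5669) = 490943565/5669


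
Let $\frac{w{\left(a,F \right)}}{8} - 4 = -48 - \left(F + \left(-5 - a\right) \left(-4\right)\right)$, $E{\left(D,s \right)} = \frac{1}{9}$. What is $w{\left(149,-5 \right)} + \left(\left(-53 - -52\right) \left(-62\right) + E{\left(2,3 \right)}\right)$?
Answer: $- \frac{46601}{9} \approx -5177.9$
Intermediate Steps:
$E{\left(D,s \right)} = \frac{1}{9}$
$w{\left(a,F \right)} = -512 - 32 a - 8 F$ ($w{\left(a,F \right)} = 32 + 8 \left(-48 - \left(F + \left(-5 - a\right) \left(-4\right)\right)\right) = 32 + 8 \left(-48 - \left(F + \left(20 + 4 a\right)\right)\right) = 32 + 8 \left(-48 - \left(20 + F + 4 a\right)\right) = 32 + 8 \left(-68 - F - 4 a\right) = 32 - \left(544 + 8 F + 32 a\right) = -512 - 32 a - 8 F$)
$w{\left(149,-5 \right)} + \left(\left(-53 - -52\right) \left(-62\right) + E{\left(2,3 \right)}\right) = \left(-512 - 4768 - -40\right) + \left(\left(-53 - -52\right) \left(-62\right) + \frac{1}{9}\right) = \left(-512 - 4768 + 40\right) + \left(\left(-53 + 52\right) \left(-62\right) + \frac{1}{9}\right) = -5240 + \left(\left(-1\right) \left(-62\right) + \frac{1}{9}\right) = -5240 + \left(62 + \frac{1}{9}\right) = -5240 + \frac{559}{9} = - \frac{46601}{9}$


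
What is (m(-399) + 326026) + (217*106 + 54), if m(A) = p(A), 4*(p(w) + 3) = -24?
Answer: 349073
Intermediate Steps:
p(w) = -9 (p(w) = -3 + (1/4)*(-24) = -3 - 6 = -9)
m(A) = -9
(m(-399) + 326026) + (217*106 + 54) = (-9 + 326026) + (217*106 + 54) = 326017 + (23002 + 54) = 326017 + 23056 = 349073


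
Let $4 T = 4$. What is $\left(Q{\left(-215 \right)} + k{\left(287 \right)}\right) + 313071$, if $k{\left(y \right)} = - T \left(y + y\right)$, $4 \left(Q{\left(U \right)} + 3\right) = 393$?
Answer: $\frac{1250369}{4} \approx 3.1259 \cdot 10^{5}$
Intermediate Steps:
$T = 1$ ($T = \frac{1}{4} \cdot 4 = 1$)
$Q{\left(U \right)} = \frac{381}{4}$ ($Q{\left(U \right)} = -3 + \frac{1}{4} \cdot 393 = -3 + \frac{393}{4} = \frac{381}{4}$)
$k{\left(y \right)} = - 2 y$ ($k{\left(y \right)} = \left(-1\right) 1 \left(y + y\right) = - 2 y$)
$\left(Q{\left(-215 \right)} + k{\left(287 \right)}\right) + 313071 = \left(\frac{381}{4} - 574\right) + 313071 = - \frac{1915}{4} + 313071 = \frac{1250369}{4}$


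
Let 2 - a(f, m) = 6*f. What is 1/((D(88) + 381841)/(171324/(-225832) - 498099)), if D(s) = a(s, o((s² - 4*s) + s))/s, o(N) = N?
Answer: -206225918602/158089372563 ≈ -1.3045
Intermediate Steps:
a(f, m) = 2 - 6*f
D(s) = (2 - 6*s)/s
1/((D(88) + 381841)/(171324/(-225832) - 498099)) = 1/(((-6 + 2/88) + 381841)/(171324/(-225832) - 498099)) = 1/(((-6 + 2*(1/88)) + 381841)/(171324*(-1/225832) - 498099)) = 1/(((-6 + 1/44) + 381841)/(-42831/56458 - 498099)) = 1/((-263/44 + 381841)/(-28121716173/56458)) = 1/((16800741/44)*(-56458/28121716173)) = 1/(-158089372563/206225918602) = -206225918602/158089372563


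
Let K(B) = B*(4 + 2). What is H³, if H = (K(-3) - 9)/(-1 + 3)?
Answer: -19683/8 ≈ -2460.4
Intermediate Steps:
K(B) = 6*B (K(B) = B*6 = 6*B)
H = -27/2 (H = (6*(-3) - 9)/(-1 + 3) = (-18 - 9)/2 = -27*½ = -27/2 ≈ -13.500)
H³ = (-27/2)³ = -19683/8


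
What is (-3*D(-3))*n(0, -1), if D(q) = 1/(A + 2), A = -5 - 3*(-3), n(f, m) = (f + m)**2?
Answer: -1/2 ≈ -0.50000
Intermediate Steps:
A = 4 (A = -5 + 9 = 4)
D(q) = 1/6 (D(q) = 1/(4 + 2) = 1/6)
(-3*D(-3))*n(0, -1) = (-3*1/6)*(0 - 1)**2 = -1/2*(-1)**2 = -1/2*1 = -1/2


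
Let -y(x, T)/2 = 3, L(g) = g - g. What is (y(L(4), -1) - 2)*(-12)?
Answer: 96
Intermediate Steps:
L(g) = 0
y(x, T) = -6 (y(x, T) = -2*3 = -6)
(y(L(4), -1) - 2)*(-12) = (-6 - 2)*(-12) = -8*(-12) = 96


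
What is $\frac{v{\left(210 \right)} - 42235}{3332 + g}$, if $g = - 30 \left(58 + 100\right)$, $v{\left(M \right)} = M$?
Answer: $\frac{42025}{1408} \approx 29.847$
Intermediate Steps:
$g = -4740$ ($g = \left(-30\right) 158 = -4740$)
$\frac{v{\left(210 \right)} - 42235}{3332 + g} = \frac{210 - 42235}{3332 - 4740} = - \frac{42025}{-1408} = \left(-42025\right) \left(- \frac{1}{1408}\right) = \frac{42025}{1408}$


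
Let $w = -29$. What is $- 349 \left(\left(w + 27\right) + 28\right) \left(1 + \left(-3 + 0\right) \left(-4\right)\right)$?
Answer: $-117962$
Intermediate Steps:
$- 349 \left(\left(w + 27\right) + 28\right) \left(1 + \left(-3 + 0\right) \left(-4\right)\right) = - 349 \left(\left(-29 + 27\right) + 28\right) \left(1 + \left(-3 + 0\right) \left(-4\right)\right) = - 349 \left(-2 + 28\right) \left(1 - -12\right) = \left(-349\right) 26 \left(1 + 12\right) = \left(-9074\right) 13 = -117962$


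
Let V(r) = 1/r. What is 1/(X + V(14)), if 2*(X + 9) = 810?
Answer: 14/5545 ≈ 0.0025248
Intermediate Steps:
X = 396 (X = -9 + (1/2)*810 = -9 + 405 = 396)
1/(X + V(14)) = 1/(396 + 1/14) = 1/(5545/14) = 14/5545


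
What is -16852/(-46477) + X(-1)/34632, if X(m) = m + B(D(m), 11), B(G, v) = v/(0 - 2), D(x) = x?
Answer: 89740979/247629456 ≈ 0.36240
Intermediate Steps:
B(G, v) = -v/2 (B(G, v) = v/(-2) = v*(-1/2) = -v/2)
X(m) = -11/2 + m (X(m) = m - 1/2*11 = m - 11/2 = -11/2 + m)
-16852/(-46477) + X(-1)/34632 = -16852/(-46477) + (-11/2 - 1)/34632 = -16852*(-1/46477) - 13/2*1/34632 = 16852/46477 - 1/5328 = 89740979/247629456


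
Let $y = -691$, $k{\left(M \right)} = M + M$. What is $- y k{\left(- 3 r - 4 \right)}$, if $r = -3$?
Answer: $6910$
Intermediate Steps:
$k{\left(M \right)} = 2 M$
$- y k{\left(- 3 r - 4 \right)} = - \left(-691\right) 2 \left(\left(-3\right) \left(-3\right) - 4\right) = - \left(-691\right) 2 \left(9 - 4\right) = - \left(-691\right) 2 \cdot 5 = - \left(-691\right) 10 = \left(-1\right) \left(-6910\right) = 6910$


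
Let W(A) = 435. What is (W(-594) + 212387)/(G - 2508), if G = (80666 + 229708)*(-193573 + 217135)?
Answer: 106411/3656514840 ≈ 2.9102e-5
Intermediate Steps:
G = 7313032188 (G = 310374*23562 = 7313032188)
(W(-594) + 212387)/(G - 2508) = (435 + 212387)/(7313032188 - 2508) = 212822/7313029680 = 212822*(1/7313029680) = 106411/3656514840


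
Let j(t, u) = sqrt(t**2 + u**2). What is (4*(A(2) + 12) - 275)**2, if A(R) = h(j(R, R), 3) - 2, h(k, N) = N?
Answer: 49729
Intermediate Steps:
A(R) = 1 (A(R) = 3 - 2 = 1)
(4*(A(2) + 12) - 275)**2 = (4*(1 + 12) - 275)**2 = (4*13 - 275)**2 = (52 - 275)**2 = (-223)**2 = 49729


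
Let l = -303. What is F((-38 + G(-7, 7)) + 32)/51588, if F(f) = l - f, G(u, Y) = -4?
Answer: -293/51588 ≈ -0.0056796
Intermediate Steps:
F(f) = -303 - f
F((-38 + G(-7, 7)) + 32)/51588 = (-303 - ((-38 - 4) + 32))/51588 = (-303 - (-42 + 32))*(1/51588) = (-303 - 1*(-10))*(1/51588) = (-303 + 10)*(1/51588) = -293*1/51588 = -293/51588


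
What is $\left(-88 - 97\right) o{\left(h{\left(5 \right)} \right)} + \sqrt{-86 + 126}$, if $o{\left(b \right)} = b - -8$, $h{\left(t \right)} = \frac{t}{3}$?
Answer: $- \frac{5365}{3} + 2 \sqrt{10} \approx -1782.0$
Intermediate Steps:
$h{\left(t \right)} = \frac{t}{3}$ ($h{\left(t \right)} = t \frac{1}{3} = \frac{t}{3}$)
$o{\left(b \right)} = 8 + b$ ($o{\left(b \right)} = b + 8 = 8 + b$)
$\left(-88 - 97\right) o{\left(h{\left(5 \right)} \right)} + \sqrt{-86 + 126} = \left(-88 - 97\right) \left(8 + \frac{1}{3} \cdot 5\right) + \sqrt{-86 + 126} = \left(-88 - 97\right) \left(8 + \frac{5}{3}\right) + \sqrt{40} = \left(-185\right) \frac{29}{3} + 2 \sqrt{10} = - \frac{5365}{3} + 2 \sqrt{10}$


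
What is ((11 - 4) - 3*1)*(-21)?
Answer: -84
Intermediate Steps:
((11 - 4) - 3*1)*(-21) = (7 - 3)*(-21) = 4*(-21) = -84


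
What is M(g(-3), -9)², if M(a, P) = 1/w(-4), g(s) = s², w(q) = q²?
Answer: 1/256 ≈ 0.0039063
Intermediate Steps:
M(a, P) = 1/16 (M(a, P) = 1/((-4)²) = 1/16)
M(g(-3), -9)² = (1/16)² = 1/256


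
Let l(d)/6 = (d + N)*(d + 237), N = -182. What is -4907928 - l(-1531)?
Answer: -18207660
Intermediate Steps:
l(d) = 6*(-182 + d)*(237 + d) (l(d) = 6*((d - 182)*(d + 237)) = 6*((-182 + d)*(237 + d)) = 6*(-182 + d)*(237 + d))
-4907928 - l(-1531) = -4907928 - (-258804 + 6*(-1531)² + 330*(-1531)) = -4907928 - (-258804 + 6*2343961 - 505230) = -4907928 - (-258804 + 14063766 - 505230) = -4907928 - 1*13299732 = -4907928 - 13299732 = -18207660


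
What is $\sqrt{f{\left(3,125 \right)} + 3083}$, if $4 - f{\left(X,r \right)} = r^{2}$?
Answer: $i \sqrt{12538} \approx 111.97 i$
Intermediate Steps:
$f{\left(X,r \right)} = 4 - r^{2}$
$\sqrt{f{\left(3,125 \right)} + 3083} = \sqrt{\left(4 - 125^{2}\right) + 3083} = \sqrt{\left(4 - 15625\right) + 3083} = \sqrt{-15621 + 3083} = \sqrt{-12538} = i \sqrt{12538}$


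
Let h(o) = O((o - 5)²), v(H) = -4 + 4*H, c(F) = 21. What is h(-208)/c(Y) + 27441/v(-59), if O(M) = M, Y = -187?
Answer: 1145811/560 ≈ 2046.1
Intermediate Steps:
h(o) = (-5 + o)² (h(o) = (o - 5)² = (-5 + o)²)
h(-208)/c(Y) + 27441/v(-59) = (-5 - 208)²/21 + 27441/(-4 + 4*(-59)) = (-213)²*(1/21) + 27441/(-4 - 236) = 45369*(1/21) + 27441/(-240) = 15123/7 + 27441*(-1/240) = 15123/7 - 9147/80 = 1145811/560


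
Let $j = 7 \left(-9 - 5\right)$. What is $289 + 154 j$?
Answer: $-14803$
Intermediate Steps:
$j = -98$ ($j = 7 \left(-14\right) = -98$)
$289 + 154 j = 289 + 154 \left(-98\right) = 289 - 15092 = -14803$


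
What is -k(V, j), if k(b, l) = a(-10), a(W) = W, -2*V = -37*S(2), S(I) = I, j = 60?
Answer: 10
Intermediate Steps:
V = 37 (V = -(-37)*2/2 = -1/2*(-74) = 37)
k(b, l) = -10
-k(V, j) = -1*(-10) = 10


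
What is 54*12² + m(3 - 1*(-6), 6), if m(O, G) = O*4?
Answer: 7812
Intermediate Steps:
m(O, G) = 4*O
54*12² + m(3 - 1*(-6), 6) = 54*12² + 4*(3 - 1*(-6)) = 54*144 + 4*(3 + 6) = 7776 + 4*9 = 7776 + 36 = 7812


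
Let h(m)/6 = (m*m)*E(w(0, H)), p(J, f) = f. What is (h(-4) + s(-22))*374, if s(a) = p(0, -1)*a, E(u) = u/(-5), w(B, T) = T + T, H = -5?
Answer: 80036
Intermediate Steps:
w(B, T) = 2*T
E(u) = -u/5 (E(u) = u*(-1/5) = -u/5)
s(a) = -a
h(m) = 12*m**2 (h(m) = 6*((m*m)*(-2*(-5)/5)) = 6*(m**2*(-1/5*(-10))) = 6*(m**2*2) = 6*(2*m**2) = 12*m**2)
(h(-4) + s(-22))*374 = (12*(-4)**2 - 1*(-22))*374 = (12*16 + 22)*374 = (192 + 22)*374 = 214*374 = 80036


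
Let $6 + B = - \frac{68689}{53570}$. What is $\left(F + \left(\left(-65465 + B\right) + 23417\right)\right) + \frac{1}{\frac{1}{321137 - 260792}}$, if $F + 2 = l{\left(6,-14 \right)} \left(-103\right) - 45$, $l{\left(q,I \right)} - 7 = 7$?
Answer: $\frac{900014451}{53570} \approx 16801.0$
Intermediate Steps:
$l{\left(q,I \right)} = 14$ ($l{\left(q,I \right)} = 7 + 7 = 14$)
$F = -1489$ ($F = -2 + \left(14 \left(-103\right) - 45\right) = -2 - 1487 = -1489$)
$B = - \frac{390109}{53570}$ ($B = -6 - \frac{68689}{53570} = - \frac{390109}{53570} \approx -7.2822$)
$\left(F + \left(\left(-65465 + B\right) + 23417\right)\right) + \frac{1}{\frac{1}{321137 - 260792}} = \left(-1489 + \left(\left(-65465 - \frac{390109}{53570}\right) + 23417\right)\right) + \frac{1}{\frac{1}{321137 - 260792}} = \left(-1489 + \left(- \frac{3507350159}{53570} + 23417\right)\right) + \frac{1}{\frac{1}{60345}} = \left(-1489 - \frac{2252901469}{53570}\right) + \frac{1}{\frac{1}{60345}} = - \frac{2332667199}{53570} + 60345 = \frac{900014451}{53570}$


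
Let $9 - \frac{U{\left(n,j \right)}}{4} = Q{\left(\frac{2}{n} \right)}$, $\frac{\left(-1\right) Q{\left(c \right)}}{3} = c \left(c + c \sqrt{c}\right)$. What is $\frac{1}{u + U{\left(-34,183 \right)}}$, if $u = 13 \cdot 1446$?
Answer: $\frac{1485646983}{27980736965594} - \frac{289 i \sqrt{17}}{41971105448391} \approx 5.3095 \cdot 10^{-5} - 2.839 \cdot 10^{-11} i$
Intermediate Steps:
$u = 18798$
$Q{\left(c \right)} = - 3 c \left(c + c^{\frac{3}{2}}\right)$ ($Q{\left(c \right)} = - 3 c \left(c + c \sqrt{c}\right) = - 3 c \left(c + c^{\frac{3}{2}}\right)$)
$U{\left(n,j \right)} = 36 + \frac{48}{n^{2}} + 48 \sqrt{2} \left(\frac{1}{n}\right)^{\frac{5}{2}}$ ($U{\left(n,j \right)} = 36 - 4 \left(- 3 \left(\frac{2}{n}\right)^{2} - 3 \left(\frac{2}{n}\right)^{\frac{5}{2}}\right) = 36 - 4 \left(- 3 \frac{4}{n^{2}} - 3 \cdot 4 \sqrt{2} \left(\frac{1}{n}\right)^{\frac{5}{2}}\right) = 36 - 4 \left(- \frac{12}{n^{2}} - 12 \sqrt{2} \left(\frac{1}{n}\right)^{\frac{5}{2}}\right) = 36 + \left(\frac{48}{n^{2}} + 48 \sqrt{2} \left(\frac{1}{n}\right)^{\frac{5}{2}}\right) = 36 + \frac{48}{n^{2}} + 48 \sqrt{2} \left(\frac{1}{n}\right)^{\frac{5}{2}}$)
$\frac{1}{u + U{\left(-34,183 \right)}} = \frac{1}{18798 + \left(36 + \frac{48}{1156} + 48 \sqrt{2} \left(\frac{1}{-34}\right)^{\frac{5}{2}}\right)} = \frac{1}{18798 + \left(36 + 48 \cdot \frac{1}{1156} + 48 \sqrt{2} \left(- \frac{1}{34}\right)^{\frac{5}{2}}\right)} = \frac{1}{18798 + \left(36 + \frac{12}{289} + 48 \sqrt{2} \frac{i \sqrt{34}}{39304}\right)} = \frac{1}{18798 + \left(36 + \frac{12}{289} + \frac{12 i \sqrt{17}}{4913}\right)} = \frac{1}{18798 + \left(\frac{10416}{289} + \frac{12 i \sqrt{17}}{4913}\right)} = \frac{1}{\frac{5443038}{289} + \frac{12 i \sqrt{17}}{4913}}$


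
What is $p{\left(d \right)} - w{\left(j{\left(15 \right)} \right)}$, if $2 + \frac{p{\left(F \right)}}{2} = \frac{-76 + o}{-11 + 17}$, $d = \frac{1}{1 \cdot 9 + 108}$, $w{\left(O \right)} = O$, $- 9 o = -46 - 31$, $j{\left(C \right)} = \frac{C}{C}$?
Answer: $- \frac{742}{27} \approx -27.481$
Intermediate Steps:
$j{\left(C \right)} = 1$
$o = \frac{77}{9}$ ($o = - \frac{-46 - 31}{9} = \left(- \frac{1}{9}\right) \left(-77\right) = \frac{77}{9} \approx 8.5556$)
$d = \frac{1}{117}$ ($d = \frac{1}{9 + 108} = \frac{1}{117} \approx 0.008547$)
$p{\left(F \right)} = - \frac{715}{27}$ ($p{\left(F \right)} = -4 + 2 \frac{-76 + \frac{77}{9}}{-11 + 17} = -4 + 2 \left(- \frac{607}{9 \cdot 6}\right) = -4 + 2 \left(\left(- \frac{607}{9}\right) \frac{1}{6}\right) = -4 + 2 \left(- \frac{607}{54}\right) = -4 - \frac{607}{27} = - \frac{715}{27}$)
$p{\left(d \right)} - w{\left(j{\left(15 \right)} \right)} = - \frac{715}{27} - 1 = - \frac{742}{27}$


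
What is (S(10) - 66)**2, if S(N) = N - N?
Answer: 4356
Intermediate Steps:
S(N) = 0
(S(10) - 66)**2 = (0 - 66)**2 = (-66)**2 = 4356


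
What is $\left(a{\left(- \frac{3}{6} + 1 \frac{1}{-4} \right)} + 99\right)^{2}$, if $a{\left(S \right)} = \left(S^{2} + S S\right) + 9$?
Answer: $\frac{762129}{64} \approx 11908.0$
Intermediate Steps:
$a{\left(S \right)} = 9 + 2 S^{2}$ ($a{\left(S \right)} = \left(S^{2} + S^{2}\right) + 9 = 2 S^{2} + 9 = 9 + 2 S^{2}$)
$\left(a{\left(- \frac{3}{6} + 1 \frac{1}{-4} \right)} + 99\right)^{2} = \left(\left(9 + 2 \left(- \frac{3}{6} + 1 \frac{1}{-4}\right)^{2}\right) + 99\right)^{2} = \left(\left(9 + 2 \left(\left(-3\right) \frac{1}{6} + 1 \left(- \frac{1}{4}\right)\right)^{2}\right) + 99\right)^{2} = \left(\left(9 + 2 \left(- \frac{1}{2} - \frac{1}{4}\right)^{2}\right) + 99\right)^{2} = \left(\left(9 + 2 \left(- \frac{3}{4}\right)^{2}\right) + 99\right)^{2} = \left(\left(9 + 2 \cdot \frac{9}{16}\right) + 99\right)^{2} = \left(\left(9 + \frac{9}{8}\right) + 99\right)^{2} = \left(\frac{81}{8} + 99\right)^{2} = \left(\frac{873}{8}\right)^{2} = \frac{762129}{64}$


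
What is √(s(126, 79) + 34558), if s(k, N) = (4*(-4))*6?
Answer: √34462 ≈ 185.64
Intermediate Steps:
s(k, N) = -96 (s(k, N) = -16*6 = -96)
√(s(126, 79) + 34558) = √(-96 + 34558) = √34462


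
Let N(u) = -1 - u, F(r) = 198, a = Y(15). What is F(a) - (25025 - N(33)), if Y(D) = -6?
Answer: -24861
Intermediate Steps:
a = -6
F(a) - (25025 - N(33)) = 198 - (25025 - (-1 - 1*33)) = 198 - (25025 - (-1 - 33)) = 198 - (25025 - 1*(-34)) = 198 - (25025 + 34) = 198 - 1*25059 = 198 - 25059 = -24861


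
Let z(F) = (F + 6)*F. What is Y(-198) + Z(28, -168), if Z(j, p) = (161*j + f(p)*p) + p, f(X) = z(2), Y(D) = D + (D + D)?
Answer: 1058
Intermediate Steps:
Y(D) = 3*D (Y(D) = D + 2*D = 3*D)
z(F) = F*(6 + F) (z(F) = (6 + F)*F = F*(6 + F))
f(X) = 16 (f(X) = 2*(6 + 2) = 2*8 = 16)
Z(j, p) = 17*p + 161*j (Z(j, p) = (161*j + 16*p) + p = (16*p + 161*j) + p = 17*p + 161*j)
Y(-198) + Z(28, -168) = 3*(-198) + (17*(-168) + 161*28) = -594 + (-2856 + 4508) = -594 + 1652 = 1058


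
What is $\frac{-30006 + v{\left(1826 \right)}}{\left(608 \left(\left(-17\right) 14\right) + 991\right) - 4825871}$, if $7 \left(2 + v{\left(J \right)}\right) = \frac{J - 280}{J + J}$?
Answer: $\frac{383561483}{63521222688} \approx 0.0060383$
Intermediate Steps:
$v{\left(J \right)} = -2 + \frac{-280 + J}{14 J}$ ($v{\left(J \right)} = -2 + \frac{\left(J - 280\right) \frac{1}{J + J}}{7} = -2 + \frac{\left(-280 + J\right) \frac{1}{2 J}}{7} = -2 + \frac{\frac{1}{2} \frac{1}{J} \left(-280 + J\right)}{7} = -2 + \frac{-280 + J}{14 J}$)
$\frac{-30006 + v{\left(1826 \right)}}{\left(608 \left(\left(-17\right) 14\right) + 991\right) - 4825871} = \frac{-30006 - \left(\frac{27}{14} + \frac{20}{1826}\right)}{\left(608 \left(\left(-17\right) 14\right) + 991\right) - 4825871} = \frac{-30006 - \frac{24791}{12782}}{\left(608 \left(-238\right) + 991\right) - 4825871} = \frac{-30006 - \frac{24791}{12782}}{\left(-144704 + 991\right) - 4825871} = \frac{-30006 - \frac{24791}{12782}}{-143713 - 4825871} = - \frac{383561483}{12782 \left(-4969584\right)} = \left(- \frac{383561483}{12782}\right) \left(- \frac{1}{4969584}\right) = \frac{383561483}{63521222688}$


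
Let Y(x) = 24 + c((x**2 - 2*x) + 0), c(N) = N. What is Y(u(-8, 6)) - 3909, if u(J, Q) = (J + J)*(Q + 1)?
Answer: 8883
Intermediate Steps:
u(J, Q) = 2*J*(1 + Q) (u(J, Q) = (2*J)*(1 + Q) = 2*J*(1 + Q))
Y(x) = 24 + x**2 - 2*x (Y(x) = 24 + ((x**2 - 2*x) + 0) = 24 + (x**2 - 2*x) = 24 + x**2 - 2*x)
Y(u(-8, 6)) - 3909 = (24 + (2*(-8)*(1 + 6))*(-2 + 2*(-8)*(1 + 6))) - 3909 = (24 + (2*(-8)*7)*(-2 + 2*(-8)*7)) - 3909 = (24 - 112*(-2 - 112)) - 3909 = (24 - 112*(-114)) - 3909 = (24 + 12768) - 3909 = 12792 - 3909 = 8883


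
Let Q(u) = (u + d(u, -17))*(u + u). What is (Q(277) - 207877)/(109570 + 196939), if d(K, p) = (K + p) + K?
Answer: 243079/306509 ≈ 0.79306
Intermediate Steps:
d(K, p) = p + 2*K
Q(u) = 2*u*(-17 + 3*u) (Q(u) = (u + (-17 + 2*u))*(u + u) = (-17 + 3*u)*(2*u) = 2*u*(-17 + 3*u))
(Q(277) - 207877)/(109570 + 196939) = (2*277*(-17 + 3*277) - 207877)/(109570 + 196939) = (2*277*(-17 + 831) - 207877)/306509 = (2*277*814 - 207877)*(1/306509) = (450956 - 207877)*(1/306509) = 243079*(1/306509) = 243079/306509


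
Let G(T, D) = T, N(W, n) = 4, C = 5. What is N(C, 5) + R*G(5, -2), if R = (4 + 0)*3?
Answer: 64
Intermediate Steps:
R = 12 (R = 4*3 = 12)
N(C, 5) + R*G(5, -2) = 4 + 12*5 = 4 + 60 = 64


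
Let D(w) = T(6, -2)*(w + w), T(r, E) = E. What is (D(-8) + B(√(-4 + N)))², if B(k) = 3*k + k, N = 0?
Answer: 960 + 512*I ≈ 960.0 + 512.0*I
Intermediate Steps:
B(k) = 4*k
D(w) = -4*w (D(w) = -2*(w + w) = -4*w)
(D(-8) + B(√(-4 + N)))² = (-4*(-8) + 4*√(-4 + 0))² = (32 + 4*√(-4))² = (32 + 4*(2*I))² = (32 + 8*I)²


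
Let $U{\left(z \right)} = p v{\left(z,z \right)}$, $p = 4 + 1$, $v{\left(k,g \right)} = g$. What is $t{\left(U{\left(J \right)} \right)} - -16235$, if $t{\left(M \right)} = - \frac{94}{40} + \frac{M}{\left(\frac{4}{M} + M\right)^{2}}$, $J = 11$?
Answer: $\frac{2978642982673}{183496820} \approx 16233.0$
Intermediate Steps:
$p = 5$
$U{\left(z \right)} = 5 z$
$t{\left(M \right)} = - \frac{47}{20} + \frac{M}{\left(M + \frac{4}{M}\right)^{2}}$ ($t{\left(M \right)} = \left(-94\right) \frac{1}{40} + \frac{M}{\left(M + \frac{4}{M}\right)^{2}} = - \frac{47}{20} + \frac{M}{\left(M + \frac{4}{M}\right)^{2}}$)
$t{\left(U{\left(J \right)} \right)} - -16235 = \left(- \frac{47}{20} + \frac{\left(5 \cdot 11\right)^{3}}{\left(4 + \left(5 \cdot 11\right)^{2}\right)^{2}}\right) - -16235 = \left(- \frac{47}{20} + \frac{55^{3}}{\left(4 + 55^{2}\right)^{2}}\right) + 16235 = \left(- \frac{47}{20} + \frac{166375}{\left(4 + 3025\right)^{2}}\right) + 16235 = \left(- \frac{47}{20} + \frac{166375}{9174841}\right) + 16235 = - \frac{427890027}{183496820} + 16235 = \frac{2978642982673}{183496820}$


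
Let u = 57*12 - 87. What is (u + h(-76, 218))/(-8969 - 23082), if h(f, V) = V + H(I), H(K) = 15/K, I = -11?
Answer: -8950/352561 ≈ -0.025386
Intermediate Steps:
h(f, V) = -15/11 + V (h(f, V) = V + 15/(-11) = V + 15*(-1/11) = V - 15/11 = -15/11 + V)
u = 597 (u = 684 - 87 = 597)
(u + h(-76, 218))/(-8969 - 23082) = (597 + (-15/11 + 218))/(-8969 - 23082) = (597 + 2383/11)/(-32051) = (8950/11)*(-1/32051) = -8950/352561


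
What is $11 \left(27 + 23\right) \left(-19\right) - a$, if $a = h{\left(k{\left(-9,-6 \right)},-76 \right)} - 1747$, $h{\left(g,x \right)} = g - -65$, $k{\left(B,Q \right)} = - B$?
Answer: $-8777$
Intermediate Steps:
$h{\left(g,x \right)} = 65 + g$ ($h{\left(g,x \right)} = g + 65 = 65 + g$)
$a = -1673$ ($a = \left(65 - -9\right) - 1747 = \left(65 + 9\right) - 1747 = 74 - 1747 = -1673$)
$11 \left(27 + 23\right) \left(-19\right) - a = 11 \left(27 + 23\right) \left(-19\right) - -1673 = 11 \cdot 50 \left(-19\right) + 1673 = 11 \left(-950\right) + 1673 = -10450 + 1673 = -8777$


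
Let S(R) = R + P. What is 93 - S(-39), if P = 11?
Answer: 121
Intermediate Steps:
S(R) = 11 + R (S(R) = R + 11 = 11 + R)
93 - S(-39) = 93 - (11 - 39) = 93 - 1*(-28) = 93 + 28 = 121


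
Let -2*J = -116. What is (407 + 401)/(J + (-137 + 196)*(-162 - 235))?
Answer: -808/23365 ≈ -0.034582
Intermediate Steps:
J = 58 (J = -½*(-116) = 58)
(407 + 401)/(J + (-137 + 196)*(-162 - 235)) = (407 + 401)/(58 + (-137 + 196)*(-162 - 235)) = 808/(58 + 59*(-397)) = 808/(58 - 23423) = 808/(-23365) = 808*(-1/23365) = -808/23365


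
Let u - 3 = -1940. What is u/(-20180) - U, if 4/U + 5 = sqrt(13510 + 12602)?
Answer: 50126919/526435660 - 64*sqrt(102)/26087 ≈ 0.070442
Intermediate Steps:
u = -1937 (u = 3 - 1940 = -1937)
U = 4/(-5 + 16*sqrt(102)) (U = 4/(-5 + sqrt(13510 + 12602)) = 4/(-5 + sqrt(26112)) = 4/(-5 + 16*sqrt(102)) ≈ 0.025544)
u/(-20180) - U = -1937/(-20180) - (20/26087 + 64*sqrt(102)/26087) = -1937*(-1/20180) + (-20/26087 - 64*sqrt(102)/26087) = 1937/20180 + (-20/26087 - 64*sqrt(102)/26087) = 50126919/526435660 - 64*sqrt(102)/26087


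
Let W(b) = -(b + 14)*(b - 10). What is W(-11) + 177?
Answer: 240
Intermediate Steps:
W(b) = -(-10 + b)*(14 + b) (W(b) = -(14 + b)*(-10 + b) = -(-10 + b)*(14 + b))
W(-11) + 177 = (140 - 1*(-11)² - 4*(-11)) + 177 = (140 - 1*121 + 44) + 177 = (140 - 121 + 44) + 177 = 63 + 177 = 240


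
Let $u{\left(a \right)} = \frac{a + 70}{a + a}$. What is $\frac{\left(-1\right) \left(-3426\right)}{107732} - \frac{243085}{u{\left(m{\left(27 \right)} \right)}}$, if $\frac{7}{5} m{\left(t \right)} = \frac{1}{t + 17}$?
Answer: $- \frac{26180645051}{232324058} \approx -112.69$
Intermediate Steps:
$m{\left(t \right)} = \frac{5}{7 \left(17 + t\right)}$ ($m{\left(t \right)} = \frac{5}{7 \left(t + 17\right)} = \frac{5}{7 \left(17 + t\right)}$)
$u{\left(a \right)} = \frac{70 + a}{2 a}$
$\frac{\left(-1\right) \left(-3426\right)}{107732} - \frac{243085}{u{\left(m{\left(27 \right)} \right)}} = \frac{\left(-1\right) \left(-3426\right)}{107732} - \frac{243085}{\frac{1}{2} \frac{1}{\frac{5}{7} \frac{1}{17 + 27}} \left(70 + \frac{5}{7 \left(17 + 27\right)}\right)} = 3426 \cdot \frac{1}{107732} - \frac{243085}{\frac{1}{2} \frac{1}{\frac{5}{7} \cdot \frac{1}{44}} \left(70 + \frac{5}{7 \cdot 44}\right)} = \frac{1713}{53866} - \frac{243085}{\frac{1}{2} \frac{1}{\frac{5}{7} \cdot \frac{1}{44}} \left(70 + \frac{5}{7} \cdot \frac{1}{44}\right)} = \frac{1713}{53866} - \frac{243085}{\frac{1}{2} \frac{1}{\frac{5}{308}} \left(70 + \frac{5}{308}\right)} = \frac{1713}{53866} - \frac{243085}{\frac{1}{2} \cdot \frac{308}{5} \cdot \frac{21565}{308}} = \frac{1713}{53866} - \frac{243085}{\frac{4313}{2}} = \frac{1713}{53866} - \frac{486170}{4313} = - \frac{26180645051}{232324058}$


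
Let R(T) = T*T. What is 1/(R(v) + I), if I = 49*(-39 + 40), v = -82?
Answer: 1/6773 ≈ 0.00014765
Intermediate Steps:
R(T) = T²
I = 49 (I = 49*1 = 49)
1/(R(v) + I) = 1/((-82)² + 49) = 1/(6724 + 49) = 1/6773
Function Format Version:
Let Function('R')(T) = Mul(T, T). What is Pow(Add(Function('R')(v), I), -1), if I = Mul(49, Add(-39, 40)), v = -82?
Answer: Rational(1, 6773) ≈ 0.00014765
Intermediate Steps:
Function('R')(T) = Pow(T, 2)
I = 49 (I = Mul(49, 1) = 49)
Pow(Add(Function('R')(v), I), -1) = Pow(Add(Pow(-82, 2), 49), -1) = Pow(Add(6724, 49), -1) = Pow(6773, -1) = Rational(1, 6773)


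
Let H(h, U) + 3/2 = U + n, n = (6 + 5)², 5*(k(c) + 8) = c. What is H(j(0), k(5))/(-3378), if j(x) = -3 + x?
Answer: -75/2252 ≈ -0.033304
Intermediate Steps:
k(c) = -8 + c/5
n = 121 (n = 11² = 121)
H(h, U) = 239/2 + U (H(h, U) = -3/2 + (U + 121) = -3/2 + (121 + U) = 239/2 + U)
H(j(0), k(5))/(-3378) = (239/2 + (-8 + (⅕)*5))/(-3378) = (239/2 + (-8 + 1))*(-1/3378) = (239/2 - 7)*(-1/3378) = (225/2)*(-1/3378) = -75/2252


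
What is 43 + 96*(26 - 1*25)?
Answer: 139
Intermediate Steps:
43 + 96*(26 - 1*25) = 43 + 96*(26 - 25) = 43 + 96*1 = 43 + 96 = 139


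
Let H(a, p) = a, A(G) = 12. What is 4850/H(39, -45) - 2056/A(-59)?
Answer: -1832/39 ≈ -46.974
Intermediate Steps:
4850/H(39, -45) - 2056/A(-59) = 4850/39 - 2056/12 = 4850*(1/39) - 2056*1/12 = 4850/39 - 514/3 = -1832/39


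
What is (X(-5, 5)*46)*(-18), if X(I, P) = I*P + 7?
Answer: 14904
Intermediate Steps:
X(I, P) = 7 + I*P
(X(-5, 5)*46)*(-18) = ((7 - 5*5)*46)*(-18) = ((7 - 25)*46)*(-18) = -18*46*(-18) = -828*(-18) = 14904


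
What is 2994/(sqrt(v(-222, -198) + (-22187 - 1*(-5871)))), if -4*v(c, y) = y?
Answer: -2994*I*sqrt(65066)/32533 ≈ -23.475*I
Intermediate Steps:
v(c, y) = -y/4
2994/(sqrt(v(-222, -198) + (-22187 - 1*(-5871)))) = 2994/(sqrt(-1/4*(-198) + (-22187 - 1*(-5871)))) = 2994/(sqrt(99/2 + (-22187 + 5871))) = 2994/(sqrt(99/2 - 16316)) = 2994/(sqrt(-32533/2)) = 2994/((I*sqrt(65066)/2)) = 2994*(-I*sqrt(65066)/32533) = -2994*I*sqrt(65066)/32533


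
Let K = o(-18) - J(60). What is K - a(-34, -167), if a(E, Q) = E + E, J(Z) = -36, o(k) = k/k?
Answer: 105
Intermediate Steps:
o(k) = 1
a(E, Q) = 2*E
K = 37 (K = 1 - 1*(-36) = 1 + 36 = 37)
K - a(-34, -167) = 37 - 2*(-34) = 37 - 1*(-68) = 37 + 68 = 105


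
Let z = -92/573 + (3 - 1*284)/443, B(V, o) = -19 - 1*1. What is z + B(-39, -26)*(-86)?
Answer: 436401311/253839 ≈ 1719.2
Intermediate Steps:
B(V, o) = -20 (B(V, o) = -19 - 1 = -20)
z = -201769/253839 (z = -92*1/573 + (3 - 284)*(1/443) = -92/573 - 281*1/443 = -92/573 - 281/443 = -201769/253839 ≈ -0.79487)
z + B(-39, -26)*(-86) = -201769/253839 - 20*(-86) = -201769/253839 + 1720 = 436401311/253839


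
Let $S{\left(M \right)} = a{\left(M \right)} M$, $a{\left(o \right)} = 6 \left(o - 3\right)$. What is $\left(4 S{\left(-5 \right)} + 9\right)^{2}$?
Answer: $938961$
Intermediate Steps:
$a{\left(o \right)} = -18 + 6 o$ ($a{\left(o \right)} = 6 \left(-3 + o\right) = -18 + 6 o$)
$S{\left(M \right)} = M \left(-18 + 6 M\right)$ ($S{\left(M \right)} = \left(-18 + 6 M\right) M = M \left(-18 + 6 M\right)$)
$\left(4 S{\left(-5 \right)} + 9\right)^{2} = \left(4 \cdot 6 \left(-5\right) \left(-3 - 5\right) + 9\right)^{2} = \left(4 \cdot 6 \left(-5\right) \left(-8\right) + 9\right)^{2} = \left(4 \cdot 240 + 9\right)^{2} = \left(960 + 9\right)^{2} = 969^{2} = 938961$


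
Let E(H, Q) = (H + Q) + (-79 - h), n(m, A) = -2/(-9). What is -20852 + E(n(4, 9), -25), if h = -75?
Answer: -187927/9 ≈ -20881.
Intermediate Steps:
n(m, A) = 2/9 (n(m, A) = -2*(-⅑) = 2/9)
E(H, Q) = -4 + H + Q (E(H, Q) = (H + Q) + (-79 - 1*(-75)) = (H + Q) + (-79 + 75) = (H + Q) - 4 = -4 + H + Q)
-20852 + E(n(4, 9), -25) = -20852 + (-4 + 2/9 - 25) = -20852 - 259/9 = -187927/9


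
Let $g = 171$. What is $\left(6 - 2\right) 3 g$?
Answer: $2052$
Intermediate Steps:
$\left(6 - 2\right) 3 g = \left(6 - 2\right) 3 \cdot 171 = 4 \cdot 3 \cdot 171 = 12 \cdot 171 = 2052$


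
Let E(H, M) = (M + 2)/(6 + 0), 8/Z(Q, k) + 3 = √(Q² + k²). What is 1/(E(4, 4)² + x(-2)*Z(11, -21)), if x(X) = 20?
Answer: -1033/24087 + 160*√562/24087 ≈ 0.11459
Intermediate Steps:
Z(Q, k) = 8/(-3 + √(Q² + k²))
E(H, M) = ⅓ + M/6 (E(H, M) = (2 + M)/6 = (2 + M)*(⅙) = ⅓ + M/6)
1/(E(4, 4)² + x(-2)*Z(11, -21)) = 1/((⅓ + (⅙)*4)² + 20*(8/(-3 + √(11² + (-21)²)))) = 1/((⅓ + ⅔)² + 20*(8/(-3 + √(121 + 441)))) = 1/(1² + 20*(8/(-3 + √562))) = 1/(1 + 160/(-3 + √562))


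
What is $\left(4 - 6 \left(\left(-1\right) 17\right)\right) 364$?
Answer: $38584$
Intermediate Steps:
$\left(4 - 6 \left(\left(-1\right) 17\right)\right) 364 = \left(4 - -102\right) 364 = \left(4 + 102\right) 364 = 106 \cdot 364 = 38584$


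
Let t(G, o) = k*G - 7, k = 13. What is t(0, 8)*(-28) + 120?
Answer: 316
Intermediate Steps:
t(G, o) = -7 + 13*G (t(G, o) = 13*G - 7 = -7 + 13*G)
t(0, 8)*(-28) + 120 = (-7 + 13*0)*(-28) + 120 = (-7 + 0)*(-28) + 120 = -7*(-28) + 120 = 196 + 120 = 316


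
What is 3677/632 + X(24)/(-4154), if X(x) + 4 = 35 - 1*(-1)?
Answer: 7627017/1312664 ≈ 5.8103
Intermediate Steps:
X(x) = 32 (X(x) = -4 + (35 - 1*(-1)) = -4 + (35 + 1) = -4 + 36 = 32)
3677/632 + X(24)/(-4154) = 3677/632 + 32/(-4154) = 3677*(1/632) + 32*(-1/4154) = 3677/632 - 16/2077 = 7627017/1312664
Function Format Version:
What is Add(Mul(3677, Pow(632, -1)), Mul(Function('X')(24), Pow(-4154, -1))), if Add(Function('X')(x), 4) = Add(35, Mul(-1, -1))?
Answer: Rational(7627017, 1312664) ≈ 5.8103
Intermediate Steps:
Function('X')(x) = 32 (Function('X')(x) = Add(-4, Add(35, Mul(-1, -1))) = Add(-4, Add(35, 1)) = Add(-4, 36) = 32)
Add(Mul(3677, Pow(632, -1)), Mul(Function('X')(24), Pow(-4154, -1))) = Add(Mul(3677, Pow(632, -1)), Mul(32, Pow(-4154, -1))) = Add(Mul(3677, Rational(1, 632)), Mul(32, Rational(-1, 4154))) = Add(Rational(3677, 632), Rational(-16, 2077)) = Rational(7627017, 1312664)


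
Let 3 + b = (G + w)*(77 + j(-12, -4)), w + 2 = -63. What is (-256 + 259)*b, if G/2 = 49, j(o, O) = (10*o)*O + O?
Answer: 54738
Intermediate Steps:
j(o, O) = O + 10*O*o (j(o, O) = 10*O*o + O = O + 10*O*o)
w = -65 (w = -2 - 63 = -65)
G = 98 (G = 2*49 = 98)
b = 18246 (b = -3 + (98 - 65)*(77 - 4*(1 + 10*(-12))) = -3 + 33*(77 - 4*(1 - 120)) = -3 + 33*(77 - 4*(-119)) = -3 + 33*(77 + 476) = -3 + 33*553 = -3 + 18249 = 18246)
(-256 + 259)*b = (-256 + 259)*18246 = 3*18246 = 54738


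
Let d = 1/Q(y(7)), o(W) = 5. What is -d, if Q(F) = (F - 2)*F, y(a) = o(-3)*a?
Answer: -1/1155 ≈ -0.00086580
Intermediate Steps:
y(a) = 5*a
Q(F) = F*(-2 + F) (Q(F) = (-2 + F)*F = F*(-2 + F))
d = 1/1155 (d = 1/((5*7)*(-2 + 5*7)) = 1/(35*(-2 + 35)) = 1/(35*33) = 1/1155 ≈ 0.00086580)
-d = -1*1/1155 = -1/1155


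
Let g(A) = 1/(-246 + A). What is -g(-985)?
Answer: 1/1231 ≈ 0.00081235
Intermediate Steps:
-g(-985) = -1/(-246 - 985) = -1/(-1231) = -1*(-1/1231) = 1/1231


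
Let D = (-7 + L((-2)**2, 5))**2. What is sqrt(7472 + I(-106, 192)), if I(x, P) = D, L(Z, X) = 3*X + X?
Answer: 3*sqrt(849) ≈ 87.413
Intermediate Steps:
L(Z, X) = 4*X
D = 169 (D = (-7 + 4*5)**2 = (-7 + 20)**2 = 13**2 = 169)
I(x, P) = 169
sqrt(7472 + I(-106, 192)) = sqrt(7472 + 169) = sqrt(7641) = 3*sqrt(849)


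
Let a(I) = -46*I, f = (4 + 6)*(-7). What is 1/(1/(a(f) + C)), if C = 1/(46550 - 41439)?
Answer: 16457421/5111 ≈ 3220.0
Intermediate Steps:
C = 1/5111 ≈ 0.00019566
f = -70 (f = 10*(-7) = -70)
1/(1/(a(f) + C)) = 1/(1/(-46*(-70) + 1/5111)) = 1/(1/(3220 + 1/5111)) = 1/(1/(16457421/5111)) = 1/(5111/16457421) = 16457421/5111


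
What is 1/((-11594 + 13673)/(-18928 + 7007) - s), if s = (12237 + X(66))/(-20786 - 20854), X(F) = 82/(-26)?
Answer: 136371/16283 ≈ 8.3751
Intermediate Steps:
X(F) = -41/13 (X(F) = 82*(-1/26) = -41/13)
s = -3976/13533 (s = (12237 - 41/13)/(-20786 - 20854) = (159040/13)/(-41640) = (159040/13)*(-1/41640) = -3976/13533 ≈ -0.29380)
1/((-11594 + 13673)/(-18928 + 7007) - s) = 1/((-11594 + 13673)/(-18928 + 7007) - 1*(-3976/13533)) = 1/(2079/(-11921) + 3976/13533) = 1/(2079*(-1/11921) + 3976/13533) = 1/(-297/1703 + 3976/13533) = 1/(16283/136371) = 136371/16283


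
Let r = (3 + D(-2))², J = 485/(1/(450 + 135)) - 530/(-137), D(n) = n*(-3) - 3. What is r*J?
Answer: 1399350780/137 ≈ 1.0214e+7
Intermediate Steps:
D(n) = -3 - 3*n (D(n) = -3*n - 3 = -3 - 3*n)
J = 38870855/137 (J = 485/(1/585) - 530*(-1/137) = 485/(1/585) + 530/137 = 485*585 + 530/137 = 283725 + 530/137 = 38870855/137 ≈ 2.8373e+5)
r = 36 (r = (3 + (-3 - 3*(-2)))² = (3 + (-3 + 6))² = (3 + 3)² = 6² = 36)
r*J = 36*(38870855/137) = 1399350780/137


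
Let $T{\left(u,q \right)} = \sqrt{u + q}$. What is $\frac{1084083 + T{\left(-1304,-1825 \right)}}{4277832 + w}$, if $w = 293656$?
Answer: $\frac{1084083}{4571488} + \frac{i \sqrt{3129}}{4571488} \approx 0.23714 + 1.2236 \cdot 10^{-5} i$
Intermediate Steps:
$T{\left(u,q \right)} = \sqrt{q + u}$
$\frac{1084083 + T{\left(-1304,-1825 \right)}}{4277832 + w} = \frac{1084083 + \sqrt{-1825 - 1304}}{4277832 + 293656} = \frac{1084083 + \sqrt{-3129}}{4571488} = \left(1084083 + i \sqrt{3129}\right) \frac{1}{4571488} = \frac{1084083}{4571488} + \frac{i \sqrt{3129}}{4571488}$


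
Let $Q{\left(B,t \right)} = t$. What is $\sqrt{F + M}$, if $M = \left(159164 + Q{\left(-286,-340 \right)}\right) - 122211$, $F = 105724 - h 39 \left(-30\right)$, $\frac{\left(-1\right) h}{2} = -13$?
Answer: $\sqrt{172757} \approx 415.64$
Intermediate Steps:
$h = 26$ ($h = \left(-2\right) \left(-13\right) = 26$)
$F = 136144$ ($F = 105724 - 26 \cdot 39 \left(-30\right) = 105724 - 1014 \left(-30\right) = 105724 - -30420 = 105724 + 30420 = 136144$)
$M = 36613$ ($M = \left(159164 - 340\right) - 122211 = 158824 - 122211 = 36613$)
$\sqrt{F + M} = \sqrt{136144 + 36613} = \sqrt{172757}$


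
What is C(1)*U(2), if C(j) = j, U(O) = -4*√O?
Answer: -4*√2 ≈ -5.6569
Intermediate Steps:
C(1)*U(2) = 1*(-4*√2) = -4*√2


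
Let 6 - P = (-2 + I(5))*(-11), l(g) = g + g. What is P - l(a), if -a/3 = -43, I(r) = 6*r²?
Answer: 1376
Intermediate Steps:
a = 129 (a = -3*(-43) = 129)
l(g) = 2*g
P = 1634 (P = 6 - (-2 + 6*5²)*(-11) = 6 - (-2 + 6*25)*(-11) = 6 - (-2 + 150)*(-11) = 6 - 148*(-11) = 6 - 1*(-1628) = 6 + 1628 = 1634)
P - l(a) = 1634 - 2*129 = 1634 - 1*258 = 1634 - 258 = 1376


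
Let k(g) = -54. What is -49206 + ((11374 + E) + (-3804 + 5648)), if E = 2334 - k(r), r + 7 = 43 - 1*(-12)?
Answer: -33600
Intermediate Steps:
r = 48 (r = -7 + (43 - 1*(-12)) = -7 + (43 + 12) = -7 + 55 = 48)
E = 2388 (E = 2334 - 1*(-54) = 2334 + 54 = 2388)
-49206 + ((11374 + E) + (-3804 + 5648)) = -49206 + ((11374 + 2388) + (-3804 + 5648)) = -49206 + (13762 + 1844) = -49206 + 15606 = -33600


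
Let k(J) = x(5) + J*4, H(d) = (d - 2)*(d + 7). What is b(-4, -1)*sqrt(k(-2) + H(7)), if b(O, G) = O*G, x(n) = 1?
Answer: 12*sqrt(7) ≈ 31.749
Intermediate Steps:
H(d) = (-2 + d)*(7 + d)
b(O, G) = G*O
k(J) = 1 + 4*J (k(J) = 1 + J*4 = 1 + 4*J)
b(-4, -1)*sqrt(k(-2) + H(7)) = (-1*(-4))*sqrt((1 + 4*(-2)) + (-14 + 7**2 + 5*7)) = 4*sqrt((1 - 8) + (-14 + 49 + 35)) = 4*sqrt(-7 + 70) = 4*sqrt(63) = 4*(3*sqrt(7)) = 12*sqrt(7)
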